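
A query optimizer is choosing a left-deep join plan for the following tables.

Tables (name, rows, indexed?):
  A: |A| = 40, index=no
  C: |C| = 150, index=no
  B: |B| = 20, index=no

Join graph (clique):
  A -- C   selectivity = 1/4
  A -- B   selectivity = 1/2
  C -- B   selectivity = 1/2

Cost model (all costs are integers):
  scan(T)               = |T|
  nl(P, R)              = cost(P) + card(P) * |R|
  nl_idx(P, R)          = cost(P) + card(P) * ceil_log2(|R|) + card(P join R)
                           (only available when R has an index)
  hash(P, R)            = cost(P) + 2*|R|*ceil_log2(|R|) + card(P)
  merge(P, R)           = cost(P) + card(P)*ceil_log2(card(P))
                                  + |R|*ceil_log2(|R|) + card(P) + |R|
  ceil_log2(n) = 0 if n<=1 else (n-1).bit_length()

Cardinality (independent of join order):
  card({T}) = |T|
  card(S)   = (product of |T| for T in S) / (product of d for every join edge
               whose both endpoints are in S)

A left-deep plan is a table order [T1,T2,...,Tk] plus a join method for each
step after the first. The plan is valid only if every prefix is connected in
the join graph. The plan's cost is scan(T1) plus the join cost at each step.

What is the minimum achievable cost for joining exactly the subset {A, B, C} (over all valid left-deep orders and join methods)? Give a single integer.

2480

Selinger DP over subsets of {A,B,C}:
  {A}: scan cost=40, card=40
  {C}: scan cost=150, card=150
  {B}: scan cost=20, card=20
  {AC}: card=1500; try (A,hash)→780, (C,merge)→1670, (A,merge)→1780, (C,hash)→2480, (C,nl)→6040, (A,nl)→6150; best=780 via (A,hash)
  {AB}: card=400; try (B,hash)→280, (A,merge)→420, (B,merge)→440, (A,hash)→520, (A,nl)→820, (B,nl)→840; best=280 via (B,hash)
  {BC}: card=1500; try (B,hash)→500, (C,merge)→1490, (B,merge)→1620, (C,hash)→2440, (C,nl)→3020, (B,nl)→3150; best=500 via (B,hash)
  {ABC}: card=7500; try (B,hash)→2480, (A,hash)→2480, (C,hash)→3080, (C,merge)→5630, (A,merge)→18780, (B,merge)→18900 …(+3); best=2480 via (B,hash)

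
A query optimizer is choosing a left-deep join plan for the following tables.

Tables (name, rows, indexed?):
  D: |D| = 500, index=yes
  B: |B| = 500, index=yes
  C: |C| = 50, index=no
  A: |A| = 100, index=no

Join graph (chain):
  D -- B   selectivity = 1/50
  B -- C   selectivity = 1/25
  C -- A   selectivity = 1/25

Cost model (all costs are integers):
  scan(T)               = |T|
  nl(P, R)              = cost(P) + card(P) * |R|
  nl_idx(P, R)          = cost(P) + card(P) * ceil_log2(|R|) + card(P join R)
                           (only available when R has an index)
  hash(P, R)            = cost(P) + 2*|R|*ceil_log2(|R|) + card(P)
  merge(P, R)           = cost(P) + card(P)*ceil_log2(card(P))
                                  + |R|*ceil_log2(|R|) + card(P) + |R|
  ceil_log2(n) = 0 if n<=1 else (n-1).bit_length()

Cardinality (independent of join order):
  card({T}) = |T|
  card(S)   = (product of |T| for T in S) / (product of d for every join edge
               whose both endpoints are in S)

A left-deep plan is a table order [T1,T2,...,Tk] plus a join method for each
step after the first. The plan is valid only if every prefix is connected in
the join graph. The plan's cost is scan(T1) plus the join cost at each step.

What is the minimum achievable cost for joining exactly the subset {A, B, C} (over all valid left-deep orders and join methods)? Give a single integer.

3900

Selinger DP over subsets of {A,B,C}:
  {B}: scan cost=500, card=500
  {C}: scan cost=50, card=50
  {A}: scan cost=100, card=100
  {BC}: card=1000; try (B,nl_idx)→1500, (C,hash)→1600, (B,merge)→5400, (C,merge)→5850, (B,hash)→9100, (B,nl)→25050 …(+1); best=1500 via (B,nl_idx)
  {AC}: card=200; try (C,hash)→800, (A,merge)→1200, (C,merge)→1250, (A,hash)→1500, (A,nl)→5050, (C,nl)→5100; best=800 via (C,hash)
  {ABC}: card=4000; try (A,hash)→3900, (B,nl_idx)→6600, (B,merge)→7600, (B,hash)→10000, (A,merge)→13300, (B,nl)→100800 …(+1); best=3900 via (A,hash)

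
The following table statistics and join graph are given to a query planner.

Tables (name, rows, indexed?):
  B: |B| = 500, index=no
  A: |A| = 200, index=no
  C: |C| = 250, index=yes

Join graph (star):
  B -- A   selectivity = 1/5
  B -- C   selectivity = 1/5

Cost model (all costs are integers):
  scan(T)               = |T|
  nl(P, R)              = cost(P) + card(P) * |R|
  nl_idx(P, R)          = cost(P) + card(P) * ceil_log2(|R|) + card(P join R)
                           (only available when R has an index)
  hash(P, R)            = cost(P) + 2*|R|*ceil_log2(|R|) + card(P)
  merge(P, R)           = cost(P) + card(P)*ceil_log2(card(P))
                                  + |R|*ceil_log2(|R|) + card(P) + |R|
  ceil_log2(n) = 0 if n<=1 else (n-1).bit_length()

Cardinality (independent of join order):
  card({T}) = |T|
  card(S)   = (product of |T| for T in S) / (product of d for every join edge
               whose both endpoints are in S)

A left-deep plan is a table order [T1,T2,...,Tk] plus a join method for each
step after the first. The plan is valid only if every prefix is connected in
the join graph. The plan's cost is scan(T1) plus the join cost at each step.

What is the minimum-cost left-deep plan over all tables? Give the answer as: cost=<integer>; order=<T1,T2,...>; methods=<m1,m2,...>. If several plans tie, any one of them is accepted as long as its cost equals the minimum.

cost=28200; order=B,A,C; methods=hash,hash

Selinger DP (subsets sized 1..n):
  {B}: scan cost=500, card=500
  {A}: scan cost=200, card=200
  {C}: scan cost=250, card=250
  {AB}: card=20000; try (A,hash)→4200, (B,merge)→7000, (A,merge)→7300, (B,hash)→9400, (B,nl)→100200, (A,nl)→100500; best=4200 via (A,hash)
  {BC}: card=25000; try (C,hash)→5000, (B,merge)→7500, (C,merge)→7750, (B,hash)→9500, (C,nl_idx)→29500, (B,nl)→125250 …(+1); best=5000 via (C,hash)
  {ABC}: card=1000000; try (C,hash)→28200, (A,hash)→33200, (C,merge)→326450, (A,merge)→406800, (C,nl_idx)→1164200, (C,nl)→5004200 …(+1); best=28200 via (C,hash)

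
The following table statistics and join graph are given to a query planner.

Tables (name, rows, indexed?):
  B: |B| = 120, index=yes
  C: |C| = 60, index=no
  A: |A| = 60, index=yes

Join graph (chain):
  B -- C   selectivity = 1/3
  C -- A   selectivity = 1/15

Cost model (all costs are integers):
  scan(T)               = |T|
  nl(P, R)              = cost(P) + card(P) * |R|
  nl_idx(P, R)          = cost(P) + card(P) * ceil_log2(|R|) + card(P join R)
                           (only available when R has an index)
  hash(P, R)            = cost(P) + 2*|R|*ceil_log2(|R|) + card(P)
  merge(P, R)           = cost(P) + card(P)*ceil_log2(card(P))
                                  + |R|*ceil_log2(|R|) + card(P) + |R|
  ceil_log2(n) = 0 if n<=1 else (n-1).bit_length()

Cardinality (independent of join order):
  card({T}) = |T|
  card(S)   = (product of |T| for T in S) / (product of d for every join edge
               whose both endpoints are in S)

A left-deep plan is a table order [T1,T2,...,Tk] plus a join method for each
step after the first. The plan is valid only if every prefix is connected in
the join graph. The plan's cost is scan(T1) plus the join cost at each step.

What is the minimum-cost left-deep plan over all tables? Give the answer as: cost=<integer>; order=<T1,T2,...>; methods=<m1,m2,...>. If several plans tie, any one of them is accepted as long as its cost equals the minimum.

Selinger DP (subsets sized 1..n):
  {B}: scan cost=120, card=120
  {C}: scan cost=60, card=60
  {A}: scan cost=60, card=60
  {BC}: card=2400; try (C,hash)→960, (B,merge)→1440, (C,merge)→1500, (B,hash)→1800, (B,nl_idx)→2880, (B,nl)→7260 …(+1); best=960 via (C,hash)
  {AC}: card=240; try (A,nl_idx)→660, (C,hash)→840, (A,hash)→840, (C,merge)→900, (A,merge)→900, (C,nl)→3660 …(+1); best=660 via (A,nl_idx)
  {ABC}: card=9600; try (B,hash)→2580, (B,merge)→3780, (A,hash)→4080, (B,nl_idx)→11940, (A,nl_idx)→24960, (B,nl)→29460 …(+2); best=2580 via (B,hash)

cost=2580; order=C,A,B; methods=nl_idx,hash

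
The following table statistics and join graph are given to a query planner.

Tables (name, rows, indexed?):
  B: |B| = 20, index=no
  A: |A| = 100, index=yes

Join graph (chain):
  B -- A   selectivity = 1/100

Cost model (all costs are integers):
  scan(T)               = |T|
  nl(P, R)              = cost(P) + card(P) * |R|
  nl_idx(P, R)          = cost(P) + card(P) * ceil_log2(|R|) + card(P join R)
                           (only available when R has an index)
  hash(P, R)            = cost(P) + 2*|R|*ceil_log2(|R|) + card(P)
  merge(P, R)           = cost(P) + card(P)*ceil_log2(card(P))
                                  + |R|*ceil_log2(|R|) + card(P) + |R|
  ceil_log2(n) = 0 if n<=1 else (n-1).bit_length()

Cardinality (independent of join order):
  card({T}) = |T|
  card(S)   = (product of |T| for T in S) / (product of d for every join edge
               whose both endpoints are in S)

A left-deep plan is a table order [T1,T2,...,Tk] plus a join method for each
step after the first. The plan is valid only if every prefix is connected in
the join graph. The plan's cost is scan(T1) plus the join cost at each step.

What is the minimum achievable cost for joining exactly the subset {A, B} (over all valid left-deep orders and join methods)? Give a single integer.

180

Selinger DP over subsets of {A,B}:
  {B}: scan cost=20, card=20
  {A}: scan cost=100, card=100
  {AB}: card=20; try (A,nl_idx)→180, (B,hash)→400, (A,merge)→940, (B,merge)→1020, (A,hash)→1440, (A,nl)→2020 …(+1); best=180 via (A,nl_idx)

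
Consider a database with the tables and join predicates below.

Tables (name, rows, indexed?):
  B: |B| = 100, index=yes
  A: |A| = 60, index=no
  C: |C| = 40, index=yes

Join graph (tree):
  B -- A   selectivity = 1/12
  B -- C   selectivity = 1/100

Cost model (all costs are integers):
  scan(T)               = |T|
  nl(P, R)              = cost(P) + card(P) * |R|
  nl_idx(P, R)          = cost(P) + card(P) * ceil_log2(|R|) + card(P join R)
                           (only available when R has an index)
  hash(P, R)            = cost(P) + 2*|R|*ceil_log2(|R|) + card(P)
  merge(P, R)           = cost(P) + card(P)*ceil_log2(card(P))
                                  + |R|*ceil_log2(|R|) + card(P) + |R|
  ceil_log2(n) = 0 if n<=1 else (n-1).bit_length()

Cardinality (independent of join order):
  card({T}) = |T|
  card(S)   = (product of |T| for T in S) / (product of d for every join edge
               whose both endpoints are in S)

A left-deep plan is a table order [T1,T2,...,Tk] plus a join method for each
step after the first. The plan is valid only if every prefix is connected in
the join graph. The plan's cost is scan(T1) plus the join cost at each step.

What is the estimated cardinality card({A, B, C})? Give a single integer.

Tables in S: A(60), B(100), C(40)
Edges inside S: B-A(d=12), B-C(d=100)
numerator = 60 * 100 * 40 = 240000
denominator = 12 * 100 = 1200
card(S) = 240000 / 1200 = 200

200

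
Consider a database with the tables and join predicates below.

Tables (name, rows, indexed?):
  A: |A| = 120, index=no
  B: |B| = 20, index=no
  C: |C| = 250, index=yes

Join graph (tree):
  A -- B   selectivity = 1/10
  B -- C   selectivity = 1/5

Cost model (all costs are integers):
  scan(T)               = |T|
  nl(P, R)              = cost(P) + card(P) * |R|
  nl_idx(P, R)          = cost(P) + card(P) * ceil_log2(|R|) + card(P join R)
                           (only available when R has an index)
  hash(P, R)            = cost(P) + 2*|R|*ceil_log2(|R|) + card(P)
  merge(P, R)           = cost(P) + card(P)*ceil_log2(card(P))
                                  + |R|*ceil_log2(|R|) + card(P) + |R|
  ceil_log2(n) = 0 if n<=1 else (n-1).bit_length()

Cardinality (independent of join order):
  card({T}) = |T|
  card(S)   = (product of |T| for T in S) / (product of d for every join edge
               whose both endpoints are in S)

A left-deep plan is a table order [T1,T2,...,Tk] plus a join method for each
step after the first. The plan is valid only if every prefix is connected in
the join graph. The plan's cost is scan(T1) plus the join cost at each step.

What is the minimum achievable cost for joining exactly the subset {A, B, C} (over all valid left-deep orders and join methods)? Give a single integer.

Selinger DP over subsets of {A,B,C}:
  {A}: scan cost=120, card=120
  {B}: scan cost=20, card=20
  {C}: scan cost=250, card=250
  {AB}: card=240; try (B,hash)→440, (A,merge)→1100, (B,merge)→1200, (A,hash)→1720, (A,nl)→2420, (B,nl)→2520; best=440 via (B,hash)
  {BC}: card=1000; try (B,hash)→700, (C,nl_idx)→1180, (C,merge)→2390, (B,merge)→2620, (C,hash)→4040, (C,nl)→5020 …(+1); best=700 via (B,hash)
  {ABC}: card=12000; try (A,hash)→3380, (C,hash)→4680, (C,merge)→4850, (A,merge)→12660, (C,nl_idx)→14360, (C,nl)→60440 …(+1); best=3380 via (A,hash)

3380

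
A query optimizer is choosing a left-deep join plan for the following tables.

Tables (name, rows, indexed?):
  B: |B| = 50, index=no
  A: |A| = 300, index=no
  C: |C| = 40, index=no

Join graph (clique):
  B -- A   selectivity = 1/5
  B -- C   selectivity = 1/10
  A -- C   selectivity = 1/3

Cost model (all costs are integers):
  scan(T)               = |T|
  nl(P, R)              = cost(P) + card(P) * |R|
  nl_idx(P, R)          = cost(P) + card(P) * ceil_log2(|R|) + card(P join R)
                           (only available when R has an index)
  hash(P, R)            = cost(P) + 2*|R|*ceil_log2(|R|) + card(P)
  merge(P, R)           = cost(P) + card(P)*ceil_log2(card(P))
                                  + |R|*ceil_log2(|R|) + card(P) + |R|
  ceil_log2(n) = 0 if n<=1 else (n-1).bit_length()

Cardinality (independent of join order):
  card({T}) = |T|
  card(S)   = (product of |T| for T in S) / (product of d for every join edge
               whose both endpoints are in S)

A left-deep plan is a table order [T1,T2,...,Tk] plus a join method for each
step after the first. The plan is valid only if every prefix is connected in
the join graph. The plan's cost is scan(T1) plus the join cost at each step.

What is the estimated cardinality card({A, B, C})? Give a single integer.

Tables in S: A(300), B(50), C(40)
Edges inside S: B-A(d=5), B-C(d=10), A-C(d=3)
numerator = 300 * 50 * 40 = 600000
denominator = 5 * 10 * 3 = 150
card(S) = 600000 / 150 = 4000

4000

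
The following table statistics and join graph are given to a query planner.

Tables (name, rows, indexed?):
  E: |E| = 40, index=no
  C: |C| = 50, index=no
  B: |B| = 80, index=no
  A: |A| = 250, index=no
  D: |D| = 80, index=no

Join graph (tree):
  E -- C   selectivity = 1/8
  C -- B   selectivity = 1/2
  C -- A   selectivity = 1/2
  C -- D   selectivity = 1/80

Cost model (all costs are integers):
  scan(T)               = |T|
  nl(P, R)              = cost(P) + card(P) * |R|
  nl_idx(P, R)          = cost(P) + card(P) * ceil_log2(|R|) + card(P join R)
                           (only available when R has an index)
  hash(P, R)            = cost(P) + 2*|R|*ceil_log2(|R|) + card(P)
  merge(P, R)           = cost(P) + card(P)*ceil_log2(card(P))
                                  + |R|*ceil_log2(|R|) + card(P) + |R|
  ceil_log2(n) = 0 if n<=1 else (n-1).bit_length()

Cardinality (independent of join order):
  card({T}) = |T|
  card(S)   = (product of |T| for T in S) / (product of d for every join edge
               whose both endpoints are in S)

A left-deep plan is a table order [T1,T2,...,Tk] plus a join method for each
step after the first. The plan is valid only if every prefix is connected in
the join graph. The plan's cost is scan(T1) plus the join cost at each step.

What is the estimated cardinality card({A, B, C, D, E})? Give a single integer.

Tables in S: A(250), B(80), C(50), D(80), E(40)
Edges inside S: E-C(d=8), C-B(d=2), C-A(d=2), C-D(d=80)
numerator = 250 * 80 * 50 * 80 * 40 = 3200000000
denominator = 8 * 2 * 2 * 80 = 2560
card(S) = 3200000000 / 2560 = 1250000

1250000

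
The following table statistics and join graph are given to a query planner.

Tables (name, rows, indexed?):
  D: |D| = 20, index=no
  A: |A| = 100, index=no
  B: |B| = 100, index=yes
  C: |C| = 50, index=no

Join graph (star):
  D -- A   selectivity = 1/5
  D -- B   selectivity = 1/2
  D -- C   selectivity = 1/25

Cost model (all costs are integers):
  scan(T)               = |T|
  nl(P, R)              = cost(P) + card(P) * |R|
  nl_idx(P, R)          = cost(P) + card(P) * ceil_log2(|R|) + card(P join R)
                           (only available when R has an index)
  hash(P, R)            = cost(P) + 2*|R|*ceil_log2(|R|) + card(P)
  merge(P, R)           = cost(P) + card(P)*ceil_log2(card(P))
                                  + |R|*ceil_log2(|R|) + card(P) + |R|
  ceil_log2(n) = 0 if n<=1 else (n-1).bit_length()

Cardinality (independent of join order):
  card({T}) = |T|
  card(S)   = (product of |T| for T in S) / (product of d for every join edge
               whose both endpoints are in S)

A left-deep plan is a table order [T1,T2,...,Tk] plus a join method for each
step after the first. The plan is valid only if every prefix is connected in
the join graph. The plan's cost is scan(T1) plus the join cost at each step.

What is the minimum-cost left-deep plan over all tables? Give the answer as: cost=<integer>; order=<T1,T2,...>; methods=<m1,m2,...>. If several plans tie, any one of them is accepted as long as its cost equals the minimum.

Selinger DP (subsets sized 1..n):
  {D}: scan cost=20, card=20
  {A}: scan cost=100, card=100
  {B}: scan cost=100, card=100
  {C}: scan cost=50, card=50
  {AD}: card=400; try (D,hash)→400, (A,merge)→940, (D,merge)→1020, (A,hash)→1440, (A,nl)→2020, (D,nl)→2100; best=400 via (D,hash)
  {BD}: card=1000; try (D,hash)→400, (B,merge)→940, (D,merge)→1020, (B,nl_idx)→1160, (B,hash)→1440, (B,nl)→2020 …(+1); best=400 via (D,hash)
  {CD}: card=40; try (D,hash)→300, (C,merge)→490, (D,merge)→520, (C,hash)→640, (C,nl)→1020, (D,nl)→1050; best=300 via (D,hash)
  {ABD}: card=20000; try (B,hash)→2200, (A,hash)→2800, (B,merge)→5200, (A,merge)→12200, (B,nl_idx)→23200, (B,nl)→40400 …(+1); best=2200 via (B,hash)
  {ACD}: card=800; try (A,merge)→1380, (C,hash)→1400, (A,hash)→1740, (A,nl)→4300, (C,merge)→4750, (C,nl)→20400; best=1380 via (A,merge)
  {BCD}: card=2000; try (B,merge)→1380, (B,hash)→1740, (C,hash)→2000, (B,nl_idx)→2580, (B,nl)→4300, (C,merge)→11750 …(+1); best=1380 via (B,merge)
  {ABCD}: card=40000; try (B,hash)→3580, (A,hash)→4780, (B,merge)→10980, (C,hash)→22800, (A,merge)→26180, (B,nl_idx)→46980 …(+4); best=3580 via (B,hash)

cost=3580; order=C,D,A,B; methods=hash,merge,hash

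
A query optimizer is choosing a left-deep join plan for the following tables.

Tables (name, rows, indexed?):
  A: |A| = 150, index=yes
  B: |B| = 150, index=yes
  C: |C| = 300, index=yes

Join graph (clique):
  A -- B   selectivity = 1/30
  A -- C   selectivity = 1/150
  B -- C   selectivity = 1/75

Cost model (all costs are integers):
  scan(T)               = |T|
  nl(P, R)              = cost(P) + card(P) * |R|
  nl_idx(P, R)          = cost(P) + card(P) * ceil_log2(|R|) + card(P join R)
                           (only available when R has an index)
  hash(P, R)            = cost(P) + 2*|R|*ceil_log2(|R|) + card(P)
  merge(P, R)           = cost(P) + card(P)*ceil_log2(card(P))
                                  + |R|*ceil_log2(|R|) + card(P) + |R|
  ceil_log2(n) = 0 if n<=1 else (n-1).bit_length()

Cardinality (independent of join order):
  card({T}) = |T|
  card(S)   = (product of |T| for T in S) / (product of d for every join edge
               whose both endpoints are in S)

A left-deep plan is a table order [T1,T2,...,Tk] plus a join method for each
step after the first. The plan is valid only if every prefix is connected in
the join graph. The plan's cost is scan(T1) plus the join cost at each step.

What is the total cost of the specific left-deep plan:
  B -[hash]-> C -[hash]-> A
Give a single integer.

step 1: scan B: cost=150, card=150
step 2: join C via hash
    card(P join C) = 150*300/(75) = 600
    cost = 150 + 2*300*9 + 150 = 5700
step 3: join A via hash
    card(P join A) = 600*150/(30*150) = 20
    cost = 5700 + 2*150*8 + 600 = 8700

8700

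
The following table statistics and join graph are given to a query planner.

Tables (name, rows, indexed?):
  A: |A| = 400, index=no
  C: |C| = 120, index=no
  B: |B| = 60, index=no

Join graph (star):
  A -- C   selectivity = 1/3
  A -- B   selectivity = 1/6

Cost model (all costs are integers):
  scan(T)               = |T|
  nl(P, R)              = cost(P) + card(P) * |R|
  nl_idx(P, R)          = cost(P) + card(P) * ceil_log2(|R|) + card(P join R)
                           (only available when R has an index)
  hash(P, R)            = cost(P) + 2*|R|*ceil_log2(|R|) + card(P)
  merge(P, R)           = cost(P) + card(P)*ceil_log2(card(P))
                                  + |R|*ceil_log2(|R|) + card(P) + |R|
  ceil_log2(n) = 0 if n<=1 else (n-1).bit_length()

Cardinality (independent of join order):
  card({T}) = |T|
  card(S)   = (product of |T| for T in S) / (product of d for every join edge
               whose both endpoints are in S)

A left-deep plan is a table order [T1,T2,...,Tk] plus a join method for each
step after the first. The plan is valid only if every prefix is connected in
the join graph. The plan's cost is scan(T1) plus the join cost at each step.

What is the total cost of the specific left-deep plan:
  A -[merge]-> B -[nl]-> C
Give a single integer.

step 1: scan A: cost=400, card=400
step 2: join B via merge
    card(P join B) = 400*60/(6) = 4000
    cost = 400 + 400*9 + 60*6 + 400 + 60 = 4820
step 3: join C via nl
    card(P join C) = 4000*120/(3) = 160000
    cost = 4820 + 4000*120 = 484820

484820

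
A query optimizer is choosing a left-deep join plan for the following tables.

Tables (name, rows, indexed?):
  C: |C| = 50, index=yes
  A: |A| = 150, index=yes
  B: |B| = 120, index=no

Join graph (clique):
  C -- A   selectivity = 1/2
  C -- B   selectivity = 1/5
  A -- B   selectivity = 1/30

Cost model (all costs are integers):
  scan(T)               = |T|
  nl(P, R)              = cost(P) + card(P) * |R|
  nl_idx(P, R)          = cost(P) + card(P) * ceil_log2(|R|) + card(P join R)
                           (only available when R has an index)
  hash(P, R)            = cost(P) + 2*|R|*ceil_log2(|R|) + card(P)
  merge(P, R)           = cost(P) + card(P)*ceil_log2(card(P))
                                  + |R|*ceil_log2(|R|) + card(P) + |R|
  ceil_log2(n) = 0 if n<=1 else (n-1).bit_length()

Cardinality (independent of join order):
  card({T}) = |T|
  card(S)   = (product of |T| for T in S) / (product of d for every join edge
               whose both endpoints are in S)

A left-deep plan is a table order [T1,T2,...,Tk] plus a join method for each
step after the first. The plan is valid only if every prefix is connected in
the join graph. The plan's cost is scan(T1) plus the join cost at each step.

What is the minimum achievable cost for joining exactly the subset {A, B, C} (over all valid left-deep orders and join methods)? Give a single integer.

Selinger DP over subsets of {A,B,C}:
  {C}: scan cost=50, card=50
  {A}: scan cost=150, card=150
  {B}: scan cost=120, card=120
  {AC}: card=3750; try (C,hash)→900, (A,merge)→1750, (C,merge)→1850, (A,hash)→2500, (A,nl_idx)→4200, (C,nl_idx)→4800 …(+2); best=900 via (C,hash)
  {BC}: card=1200; try (C,hash)→840, (B,merge)→1360, (C,merge)→1430, (B,hash)→1780, (C,nl_idx)→2040, (B,nl)→6050 …(+1); best=840 via (C,hash)
  {AB}: card=600; try (A,nl_idx)→1680, (B,hash)→1980, (A,merge)→2430, (B,merge)→2460, (A,hash)→2640, (A,nl)→18120 …(+1); best=1680 via (A,nl_idx)
  {ABC}: card=3000; try (C,hash)→2880, (A,hash)→4440, (B,hash)→6330, (C,nl_idx)→8280, (C,merge)→8630, (A,nl_idx)→13440 …(+5); best=2880 via (C,hash)

2880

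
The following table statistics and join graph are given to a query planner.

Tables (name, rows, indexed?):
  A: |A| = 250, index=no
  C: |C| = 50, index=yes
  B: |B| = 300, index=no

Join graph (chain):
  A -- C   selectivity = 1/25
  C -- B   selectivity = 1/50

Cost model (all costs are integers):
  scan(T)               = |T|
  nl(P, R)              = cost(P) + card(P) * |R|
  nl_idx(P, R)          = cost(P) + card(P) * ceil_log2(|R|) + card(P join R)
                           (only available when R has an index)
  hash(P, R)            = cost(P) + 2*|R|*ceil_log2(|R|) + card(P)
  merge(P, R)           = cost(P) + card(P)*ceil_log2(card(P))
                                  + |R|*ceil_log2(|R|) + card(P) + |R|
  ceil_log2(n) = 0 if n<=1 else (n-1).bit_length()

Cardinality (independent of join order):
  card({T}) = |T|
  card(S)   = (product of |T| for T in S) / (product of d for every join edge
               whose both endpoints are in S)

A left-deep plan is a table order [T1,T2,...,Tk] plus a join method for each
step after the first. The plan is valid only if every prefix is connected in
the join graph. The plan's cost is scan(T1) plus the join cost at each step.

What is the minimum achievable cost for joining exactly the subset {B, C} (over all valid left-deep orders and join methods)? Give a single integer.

1200

Selinger DP over subsets of {B,C}:
  {C}: scan cost=50, card=50
  {B}: scan cost=300, card=300
  {BC}: card=300; try (C,hash)→1200, (C,nl_idx)→2400, (B,merge)→3400, (C,merge)→3650, (B,hash)→5500, (B,nl)→15050 …(+1); best=1200 via (C,hash)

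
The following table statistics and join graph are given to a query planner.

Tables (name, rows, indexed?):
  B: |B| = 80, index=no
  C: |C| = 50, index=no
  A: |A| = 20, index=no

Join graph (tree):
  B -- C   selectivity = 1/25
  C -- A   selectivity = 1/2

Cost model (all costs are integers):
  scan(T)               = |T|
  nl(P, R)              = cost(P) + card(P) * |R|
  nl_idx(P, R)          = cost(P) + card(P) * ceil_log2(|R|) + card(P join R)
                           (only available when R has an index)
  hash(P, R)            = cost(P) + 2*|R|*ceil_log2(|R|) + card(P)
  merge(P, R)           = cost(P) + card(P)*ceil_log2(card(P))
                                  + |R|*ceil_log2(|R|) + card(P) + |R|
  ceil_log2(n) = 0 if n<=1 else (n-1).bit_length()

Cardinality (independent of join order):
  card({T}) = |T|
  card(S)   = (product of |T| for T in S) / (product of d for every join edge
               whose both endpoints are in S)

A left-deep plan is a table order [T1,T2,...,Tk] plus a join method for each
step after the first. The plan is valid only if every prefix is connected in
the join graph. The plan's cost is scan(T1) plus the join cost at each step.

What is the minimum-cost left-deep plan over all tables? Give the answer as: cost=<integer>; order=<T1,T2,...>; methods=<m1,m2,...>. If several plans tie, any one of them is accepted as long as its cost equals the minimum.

cost=1120; order=B,C,A; methods=hash,hash

Selinger DP (subsets sized 1..n):
  {B}: scan cost=80, card=80
  {C}: scan cost=50, card=50
  {A}: scan cost=20, card=20
  {BC}: card=160; try (C,hash)→760, (B,merge)→1040, (C,merge)→1070, (B,hash)→1220, (B,nl)→4050, (C,nl)→4080; best=760 via (C,hash)
  {AC}: card=500; try (A,hash)→300, (C,merge)→490, (A,merge)→520, (C,hash)→640, (C,nl)→1020, (A,nl)→1050; best=300 via (A,hash)
  {ABC}: card=1600; try (A,hash)→1120, (B,hash)→1920, (A,merge)→2320, (A,nl)→3960, (B,merge)→5940, (B,nl)→40300; best=1120 via (A,hash)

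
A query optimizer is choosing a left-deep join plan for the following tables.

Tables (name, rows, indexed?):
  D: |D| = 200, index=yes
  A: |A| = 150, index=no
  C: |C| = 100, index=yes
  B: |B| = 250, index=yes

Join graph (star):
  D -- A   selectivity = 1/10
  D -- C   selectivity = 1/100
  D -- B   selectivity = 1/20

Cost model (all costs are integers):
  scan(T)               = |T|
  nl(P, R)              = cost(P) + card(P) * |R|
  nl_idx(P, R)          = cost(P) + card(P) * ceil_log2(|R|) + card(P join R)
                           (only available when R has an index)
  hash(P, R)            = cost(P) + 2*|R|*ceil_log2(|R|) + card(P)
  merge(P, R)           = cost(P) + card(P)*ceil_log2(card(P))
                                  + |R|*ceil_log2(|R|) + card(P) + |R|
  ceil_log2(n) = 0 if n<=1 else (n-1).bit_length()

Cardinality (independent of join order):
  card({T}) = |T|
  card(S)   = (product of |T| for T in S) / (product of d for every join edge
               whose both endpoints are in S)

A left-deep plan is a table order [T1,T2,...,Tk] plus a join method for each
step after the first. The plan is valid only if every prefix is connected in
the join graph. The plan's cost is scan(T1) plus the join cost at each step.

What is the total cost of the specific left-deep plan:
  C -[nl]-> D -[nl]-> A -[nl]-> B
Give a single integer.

step 1: scan C: cost=100, card=100
step 2: join D via nl
    card(P join D) = 100*200/(100) = 200
    cost = 100 + 100*200 = 20100
step 3: join A via nl
    card(P join A) = 200*150/(10) = 3000
    cost = 20100 + 200*150 = 50100
step 4: join B via nl
    card(P join B) = 3000*250/(20) = 37500
    cost = 50100 + 3000*250 = 800100

800100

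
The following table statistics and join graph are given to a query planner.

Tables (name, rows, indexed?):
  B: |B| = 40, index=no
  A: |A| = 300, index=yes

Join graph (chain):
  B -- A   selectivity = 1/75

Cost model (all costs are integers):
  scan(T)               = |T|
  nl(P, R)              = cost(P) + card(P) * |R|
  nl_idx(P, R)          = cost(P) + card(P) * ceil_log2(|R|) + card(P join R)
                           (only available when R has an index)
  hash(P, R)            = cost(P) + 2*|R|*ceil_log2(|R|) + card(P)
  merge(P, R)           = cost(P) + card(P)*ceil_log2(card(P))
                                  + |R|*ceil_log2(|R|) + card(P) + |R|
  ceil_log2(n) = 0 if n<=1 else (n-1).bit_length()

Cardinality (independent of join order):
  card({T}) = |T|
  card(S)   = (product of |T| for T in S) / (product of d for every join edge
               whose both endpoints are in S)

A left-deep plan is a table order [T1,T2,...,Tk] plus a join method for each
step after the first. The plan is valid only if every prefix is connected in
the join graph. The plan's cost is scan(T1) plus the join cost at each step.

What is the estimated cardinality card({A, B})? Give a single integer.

160

Tables in S: A(300), B(40)
Edges inside S: B-A(d=75)
numerator = 300 * 40 = 12000
denominator = 75 = 75
card(S) = 12000 / 75 = 160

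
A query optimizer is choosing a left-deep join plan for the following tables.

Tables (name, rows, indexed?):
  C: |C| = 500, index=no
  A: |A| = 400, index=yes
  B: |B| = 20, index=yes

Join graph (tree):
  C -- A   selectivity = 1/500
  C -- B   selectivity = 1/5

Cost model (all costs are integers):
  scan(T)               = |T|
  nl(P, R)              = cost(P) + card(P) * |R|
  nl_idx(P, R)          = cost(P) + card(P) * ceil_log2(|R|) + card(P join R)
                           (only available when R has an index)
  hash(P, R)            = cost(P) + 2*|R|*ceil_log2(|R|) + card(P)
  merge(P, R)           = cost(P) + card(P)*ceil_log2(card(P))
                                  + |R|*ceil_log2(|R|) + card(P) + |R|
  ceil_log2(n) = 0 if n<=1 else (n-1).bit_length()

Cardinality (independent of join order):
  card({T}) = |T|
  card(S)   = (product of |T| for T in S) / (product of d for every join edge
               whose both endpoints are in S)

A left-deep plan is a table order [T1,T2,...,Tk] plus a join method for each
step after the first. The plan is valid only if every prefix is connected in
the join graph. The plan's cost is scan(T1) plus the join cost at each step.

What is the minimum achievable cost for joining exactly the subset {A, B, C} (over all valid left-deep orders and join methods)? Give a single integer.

6000

Selinger DP over subsets of {A,B,C}:
  {C}: scan cost=500, card=500
  {A}: scan cost=400, card=400
  {B}: scan cost=20, card=20
  {AC}: card=400; try (A,nl_idx)→5400, (A,hash)→8200, (C,merge)→9400, (A,merge)→9500, (C,hash)→9800, (C,nl)→200400 …(+1); best=5400 via (A,nl_idx)
  {BC}: card=2000; try (B,hash)→1200, (B,nl_idx)→5000, (C,merge)→5140, (B,merge)→5620, (C,hash)→9040, (C,nl)→10020 …(+1); best=1200 via (B,hash)
  {ABC}: card=1600; try (B,hash)→6000, (B,nl_idx)→9000, (B,merge)→9520, (A,hash)→10400, (B,nl)→13400, (A,nl_idx)→20800 …(+2); best=6000 via (B,hash)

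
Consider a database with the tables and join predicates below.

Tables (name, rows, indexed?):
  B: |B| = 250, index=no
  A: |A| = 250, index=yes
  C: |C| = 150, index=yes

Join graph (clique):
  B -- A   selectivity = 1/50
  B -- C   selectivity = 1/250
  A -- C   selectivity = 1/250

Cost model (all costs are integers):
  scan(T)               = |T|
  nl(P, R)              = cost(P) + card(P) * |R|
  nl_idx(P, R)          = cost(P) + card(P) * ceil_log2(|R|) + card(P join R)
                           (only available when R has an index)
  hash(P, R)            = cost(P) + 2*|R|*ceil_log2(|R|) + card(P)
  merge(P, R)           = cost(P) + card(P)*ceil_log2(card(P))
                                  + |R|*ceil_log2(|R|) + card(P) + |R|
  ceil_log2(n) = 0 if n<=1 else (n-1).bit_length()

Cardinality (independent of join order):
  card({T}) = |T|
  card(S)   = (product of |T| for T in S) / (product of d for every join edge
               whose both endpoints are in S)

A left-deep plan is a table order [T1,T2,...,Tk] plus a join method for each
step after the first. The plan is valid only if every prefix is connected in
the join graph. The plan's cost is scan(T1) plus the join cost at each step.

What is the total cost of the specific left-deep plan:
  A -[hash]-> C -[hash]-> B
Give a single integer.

step 1: scan A: cost=250, card=250
step 2: join C via hash
    card(P join C) = 250*150/(250) = 150
    cost = 250 + 2*150*8 + 250 = 2900
step 3: join B via hash
    card(P join B) = 150*250/(50*250) = 3
    cost = 2900 + 2*250*8 + 150 = 7050

7050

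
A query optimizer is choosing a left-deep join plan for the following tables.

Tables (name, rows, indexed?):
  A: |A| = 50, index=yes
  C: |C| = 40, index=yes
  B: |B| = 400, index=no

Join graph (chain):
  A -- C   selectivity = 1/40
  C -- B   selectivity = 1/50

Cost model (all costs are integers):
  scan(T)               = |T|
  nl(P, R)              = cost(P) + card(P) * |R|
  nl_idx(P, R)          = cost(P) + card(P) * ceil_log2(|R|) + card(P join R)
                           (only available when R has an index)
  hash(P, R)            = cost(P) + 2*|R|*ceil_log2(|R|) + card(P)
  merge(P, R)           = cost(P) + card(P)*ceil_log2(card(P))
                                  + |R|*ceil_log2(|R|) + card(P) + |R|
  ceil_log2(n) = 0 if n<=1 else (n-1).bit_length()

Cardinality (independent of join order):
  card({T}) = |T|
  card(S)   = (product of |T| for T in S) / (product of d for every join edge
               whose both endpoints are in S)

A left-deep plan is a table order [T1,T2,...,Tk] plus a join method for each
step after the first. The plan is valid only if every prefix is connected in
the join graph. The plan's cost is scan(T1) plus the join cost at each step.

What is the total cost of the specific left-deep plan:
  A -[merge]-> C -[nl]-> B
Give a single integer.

step 1: scan A: cost=50, card=50
step 2: join C via merge
    card(P join C) = 50*40/(40) = 50
    cost = 50 + 50*6 + 40*6 + 50 + 40 = 680
step 3: join B via nl
    card(P join B) = 50*400/(50) = 400
    cost = 680 + 50*400 = 20680

20680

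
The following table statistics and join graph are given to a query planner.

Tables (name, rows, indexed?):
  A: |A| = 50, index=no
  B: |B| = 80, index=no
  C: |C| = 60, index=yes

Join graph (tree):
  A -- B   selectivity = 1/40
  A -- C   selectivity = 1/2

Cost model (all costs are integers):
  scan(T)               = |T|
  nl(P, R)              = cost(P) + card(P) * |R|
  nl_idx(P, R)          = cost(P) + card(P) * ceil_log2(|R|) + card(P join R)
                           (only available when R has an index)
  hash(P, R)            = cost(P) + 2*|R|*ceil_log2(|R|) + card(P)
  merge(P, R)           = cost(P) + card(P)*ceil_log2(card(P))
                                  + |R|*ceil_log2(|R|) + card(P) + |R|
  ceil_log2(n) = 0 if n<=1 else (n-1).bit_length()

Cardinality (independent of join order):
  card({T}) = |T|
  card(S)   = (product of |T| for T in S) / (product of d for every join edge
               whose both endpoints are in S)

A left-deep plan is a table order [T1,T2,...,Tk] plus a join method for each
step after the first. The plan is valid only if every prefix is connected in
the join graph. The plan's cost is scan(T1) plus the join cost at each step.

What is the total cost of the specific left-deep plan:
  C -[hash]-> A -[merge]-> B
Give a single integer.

step 1: scan C: cost=60, card=60
step 2: join A via hash
    card(P join A) = 60*50/(2) = 1500
    cost = 60 + 2*50*6 + 60 = 720
step 3: join B via merge
    card(P join B) = 1500*80/(40) = 3000
    cost = 720 + 1500*11 + 80*7 + 1500 + 80 = 19360

19360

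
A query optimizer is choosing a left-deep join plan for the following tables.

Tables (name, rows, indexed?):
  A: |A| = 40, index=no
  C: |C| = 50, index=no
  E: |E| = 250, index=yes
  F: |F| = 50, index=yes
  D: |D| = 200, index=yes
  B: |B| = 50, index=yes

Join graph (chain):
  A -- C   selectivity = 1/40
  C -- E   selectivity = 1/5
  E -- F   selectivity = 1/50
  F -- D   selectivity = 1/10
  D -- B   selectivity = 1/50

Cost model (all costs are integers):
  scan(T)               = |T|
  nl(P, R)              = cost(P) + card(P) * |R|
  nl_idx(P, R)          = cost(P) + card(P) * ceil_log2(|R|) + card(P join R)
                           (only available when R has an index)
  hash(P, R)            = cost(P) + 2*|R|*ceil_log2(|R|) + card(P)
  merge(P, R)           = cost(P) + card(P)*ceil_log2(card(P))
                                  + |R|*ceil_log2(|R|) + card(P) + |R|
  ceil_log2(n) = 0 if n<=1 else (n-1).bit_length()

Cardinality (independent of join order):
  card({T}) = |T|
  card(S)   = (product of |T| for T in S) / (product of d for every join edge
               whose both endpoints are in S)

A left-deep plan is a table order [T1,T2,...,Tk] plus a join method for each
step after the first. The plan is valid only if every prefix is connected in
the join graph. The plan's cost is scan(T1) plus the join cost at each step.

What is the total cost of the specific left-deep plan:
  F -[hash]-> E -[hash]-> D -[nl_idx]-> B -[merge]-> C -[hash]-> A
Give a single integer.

163380

step 1: scan F: cost=50, card=50
step 2: join E via hash
    card(P join E) = 50*250/(50) = 250
    cost = 50 + 2*250*8 + 50 = 4100
step 3: join D via hash
    card(P join D) = 250*200/(10) = 5000
    cost = 4100 + 2*200*8 + 250 = 7550
step 4: join B via nl_idx
    card(P join B) = 5000*50/(50) = 5000
    cost = 7550 + 5000*6 + 5000 = 42550
step 5: join C via merge
    card(P join C) = 5000*50/(5) = 50000
    cost = 42550 + 5000*13 + 50*6 + 5000 + 50 = 112900
step 6: join A via hash
    card(P join A) = 50000*40/(40) = 50000
    cost = 112900 + 2*40*6 + 50000 = 163380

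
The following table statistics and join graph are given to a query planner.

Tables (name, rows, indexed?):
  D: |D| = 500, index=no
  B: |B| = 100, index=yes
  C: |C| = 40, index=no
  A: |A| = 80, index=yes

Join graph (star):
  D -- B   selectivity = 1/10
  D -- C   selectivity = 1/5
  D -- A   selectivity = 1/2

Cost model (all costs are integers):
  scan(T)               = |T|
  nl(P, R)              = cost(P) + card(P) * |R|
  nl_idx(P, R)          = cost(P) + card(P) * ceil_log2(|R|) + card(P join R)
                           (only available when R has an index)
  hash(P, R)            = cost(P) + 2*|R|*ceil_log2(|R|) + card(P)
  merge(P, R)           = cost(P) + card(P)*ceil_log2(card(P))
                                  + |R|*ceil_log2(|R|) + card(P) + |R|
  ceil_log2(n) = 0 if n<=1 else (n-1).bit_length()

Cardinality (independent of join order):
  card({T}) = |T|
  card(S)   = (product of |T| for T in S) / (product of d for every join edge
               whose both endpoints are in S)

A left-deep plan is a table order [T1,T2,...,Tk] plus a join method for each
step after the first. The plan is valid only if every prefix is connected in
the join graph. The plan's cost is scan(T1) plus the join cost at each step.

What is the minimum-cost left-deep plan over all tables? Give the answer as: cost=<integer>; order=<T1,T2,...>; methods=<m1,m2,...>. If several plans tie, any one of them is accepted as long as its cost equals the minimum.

cost=48000; order=D,C,B,A; methods=hash,hash,hash

Selinger DP (subsets sized 1..n):
  {D}: scan cost=500, card=500
  {B}: scan cost=100, card=100
  {C}: scan cost=40, card=40
  {A}: scan cost=80, card=80
  {BD}: card=5000; try (B,hash)→2400, (D,merge)→5900, (B,merge)→6300, (B,nl_idx)→9000, (D,hash)→9200, (D,nl)→50100 …(+1); best=2400 via (B,hash)
  {CD}: card=4000; try (C,hash)→1480, (D,merge)→5320, (C,merge)→5780, (D,hash)→9080, (D,nl)→20040, (C,nl)→20500; best=1480 via (C,hash)
  {AD}: card=20000; try (A,hash)→2120, (D,merge)→5720, (A,merge)→6140, (D,hash)→9160, (A,nl_idx)→24000, (D,nl)→40080 …(+1); best=2120 via (A,hash)
  {BCD}: card=40000; try (B,hash)→6880, (C,hash)→7880, (B,merge)→54280, (B,nl_idx)→69480, (C,merge)→72680, (C,nl)→202400 …(+1); best=6880 via (B,hash)
  {ABD}: card=200000; try (A,hash)→8520, (B,hash)→23520, (A,merge)→73040, (A,nl_idx)→237400, (B,merge)→322920, (B,nl_idx)→342120 …(+2); best=8520 via (A,hash)
  {ACD}: card=160000; try (A,hash)→6600, (C,hash)→22600, (A,merge)→54120, (A,nl_idx)→189480, (A,nl)→321480, (C,merge)→322400 …(+1); best=6600 via (A,hash)
  {ABCD}: card=1600000; try (A,hash)→48000, (B,hash)→168000, (C,hash)→209000, (A,merge)→687520, (A,nl_idx)→1886880, (B,nl_idx)→2726600 …(+5); best=48000 via (A,hash)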